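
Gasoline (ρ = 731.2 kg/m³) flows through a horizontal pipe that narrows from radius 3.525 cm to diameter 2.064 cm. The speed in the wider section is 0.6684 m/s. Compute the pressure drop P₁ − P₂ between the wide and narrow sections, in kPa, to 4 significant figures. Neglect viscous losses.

The volume flow rate is constant, so v₂ = (A₁/A₂)v₁ = (39.04/3.346)·0.6684 = 7.798 m/s.
Along the horizontal streamline, P + ½ρv² is constant.
P₁ − P₂ = ½·731.2·(7.798² − 0.6684²) = ½·731.2·60.37 = 22070 Pa.

ΔP = 22.07 kPa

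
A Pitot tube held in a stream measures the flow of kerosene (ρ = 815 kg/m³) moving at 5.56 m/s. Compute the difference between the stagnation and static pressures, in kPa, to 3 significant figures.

ΔP ≈ 12.6 kPa

At the stagnation point the flow is brought to rest, so Bernoulli gives P_stag − P_static = ½ρv².
ΔP = ½·815·5.56² = 12600 Pa.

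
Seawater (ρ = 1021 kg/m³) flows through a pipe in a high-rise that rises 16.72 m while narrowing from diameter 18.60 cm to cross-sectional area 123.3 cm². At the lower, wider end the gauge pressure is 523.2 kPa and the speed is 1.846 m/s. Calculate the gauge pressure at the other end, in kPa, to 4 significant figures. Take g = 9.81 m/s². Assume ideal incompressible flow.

P₂ ≈ 349.0 kPa

The volume flow rate is constant, so v₂ = (A₁/A₂)v₁ = (271.7/123.3)·1.846 = 4.068 m/s.
Bernoulli: P₁ + ½ρv₁² + ρg h₁ = P₂ + ½ρv₂² + ρg h₂, so P₂ = P₁ + ½ρ(v₁² − v₂²) − ρg(h₂ − h₁).
P₂ = 523200 + ½·1021·(1.846² − 4.068²) − 1021·9.81·(+16.72) = 523200 + (-6709) − (167500) = 349000 Pa.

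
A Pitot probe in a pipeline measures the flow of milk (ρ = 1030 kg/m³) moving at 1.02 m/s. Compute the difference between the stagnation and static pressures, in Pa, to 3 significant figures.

ΔP = 536 Pa

At the stagnation point the flow is brought to rest, so Bernoulli gives P_stag − P_static = ½ρv².
ΔP = ½·1030·1.02² = 536 Pa.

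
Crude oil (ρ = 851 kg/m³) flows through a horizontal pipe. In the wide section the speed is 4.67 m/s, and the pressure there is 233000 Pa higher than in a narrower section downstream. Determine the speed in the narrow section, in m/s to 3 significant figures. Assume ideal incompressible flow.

With h₁ = h₂, rearranging Bernoulli gives v₂ = √(v₁² + 2ΔP/ρ).
v₂ = √(4.67² + 2·233000/851) = √(21.8 + 548) = 23.9 m/s.

v₂ ≈ 23.9 m/s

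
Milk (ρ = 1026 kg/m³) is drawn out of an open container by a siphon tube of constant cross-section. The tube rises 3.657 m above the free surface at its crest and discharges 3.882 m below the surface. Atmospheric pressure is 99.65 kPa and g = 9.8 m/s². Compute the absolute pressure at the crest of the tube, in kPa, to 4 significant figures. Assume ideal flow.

P_top ≈ 23.85 kPa

Bernoulli surface→outlet gives ½v² = g·h_out, so v = √(2·9.8·3.882) = 8.723 m/s.
With constant cross-section the crest speed equals v; applying Bernoulli from the surface up to the crest, P_top = P_atm − ½ρv² − ρg·h_top.
P_top = 99650 − ½·1026·8.723² − 1026·9.8·3.657 = 23850 Pa.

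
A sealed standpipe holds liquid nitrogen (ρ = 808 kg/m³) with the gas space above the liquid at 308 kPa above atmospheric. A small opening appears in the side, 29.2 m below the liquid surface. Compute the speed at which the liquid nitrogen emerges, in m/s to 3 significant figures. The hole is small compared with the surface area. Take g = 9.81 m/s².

36.5 m/s

Take point 1 at the surface (v₁ ≈ 0) and point 2 at the hole (at atmospheric pressure). Bernoulli: P₁ + ρg h = P_atm + ½ρv₂².
With P₁ − P_atm = 308000 Pa, v₂ = √(2gh + 2ΔP/ρ) = √(2·9.81·29.2 + 2·308000/808) = 36.5 m/s.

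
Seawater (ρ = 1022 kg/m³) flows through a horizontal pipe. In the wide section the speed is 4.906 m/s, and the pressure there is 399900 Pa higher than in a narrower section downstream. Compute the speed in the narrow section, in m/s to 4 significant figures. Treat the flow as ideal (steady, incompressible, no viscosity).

v₂ ≈ 28.40 m/s

With h₁ = h₂, rearranging Bernoulli gives v₂ = √(v₁² + 2ΔP/ρ).
v₂ = √(4.906² + 2·399900/1022) = √(24.07 + 782.6) = 28.40 m/s.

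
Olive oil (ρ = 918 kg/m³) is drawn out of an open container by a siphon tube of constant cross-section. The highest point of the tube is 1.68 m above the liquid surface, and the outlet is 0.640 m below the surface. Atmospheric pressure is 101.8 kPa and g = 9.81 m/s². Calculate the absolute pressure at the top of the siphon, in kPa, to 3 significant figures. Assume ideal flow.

From the surface to the outlet (both open to atmosphere, surface at rest): v = √(2g·h_out) = √(2·9.81·0.640) = 3.54 m/s.
With constant cross-section the crest speed equals v; applying Bernoulli from the surface up to the crest, P_top = P_atm − ½ρv² − ρg·h_top.
P_top = 101800 − ½·918·3.54² − 918·9.81·1.68 = 80900 Pa.

P_top ≈ 80.9 kPa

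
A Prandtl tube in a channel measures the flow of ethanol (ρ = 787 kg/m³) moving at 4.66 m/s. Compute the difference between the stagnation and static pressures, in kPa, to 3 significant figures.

The dynamic pressure equals the rise in static pressure at the stagnation point: ΔP = ½ρv².
ΔP = ½·787·4.66² = 8550 Pa.

ΔP ≈ 8.55 kPa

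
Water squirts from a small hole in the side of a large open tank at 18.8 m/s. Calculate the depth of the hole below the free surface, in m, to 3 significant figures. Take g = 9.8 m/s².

For a small hole in a large open tank, ½v² = gh, giving h = v²/(2g).
h = 18.8²/(2·9.8) = 353/19.60 = 18.0 m.

h ≈ 18.0 m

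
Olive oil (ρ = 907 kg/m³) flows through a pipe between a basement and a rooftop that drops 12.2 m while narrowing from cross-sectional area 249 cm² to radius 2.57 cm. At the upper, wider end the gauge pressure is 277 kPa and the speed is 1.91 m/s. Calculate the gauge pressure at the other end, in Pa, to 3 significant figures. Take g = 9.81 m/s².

P₂ = 149000 Pa

Mass conservation (A₁v₁ = A₂v₂) gives v₂ = 1.91 × 249/20.7 = 22.9 m/s.
Applying Bernoulli between the two ends and solving for P₂: P₂ = P₁ + ½ρ(v₁² − v₂²) − ρgΔh.
P₂ = 277000 + ½·907·(1.91² − 22.9²) − 907·9.81·(−12.2) = 277000 + (-237000) − (-109000) = 149000 Pa.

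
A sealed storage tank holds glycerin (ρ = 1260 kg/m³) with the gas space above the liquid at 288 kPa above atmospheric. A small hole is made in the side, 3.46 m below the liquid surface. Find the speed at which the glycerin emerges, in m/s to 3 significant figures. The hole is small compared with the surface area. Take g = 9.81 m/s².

Take point 1 at the surface (v₁ ≈ 0) and point 2 at the hole (at atmospheric pressure). Bernoulli: P₁ + ρg h = P_atm + ½ρv₂².
With P₁ − P_atm = 288000 Pa, v₂ = √(2gh + 2ΔP/ρ) = √(2·9.81·3.46 + 2·288000/1260) = 22.9 m/s.

v ≈ 22.9 m/s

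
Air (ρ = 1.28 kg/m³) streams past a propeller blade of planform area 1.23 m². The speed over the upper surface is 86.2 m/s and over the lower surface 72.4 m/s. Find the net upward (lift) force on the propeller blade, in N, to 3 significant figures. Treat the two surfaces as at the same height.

With equal heights on the two surfaces, Bernoulli gives P_lower − P_upper = ½ρ(v_upper² − v_lower²).
ΔP = ½·1.28·(86.2² − 72.4²) = 1400 Pa.
Lift = ΔP · A = 1400 × 1.23 = 1720 N.

F ≈ 1720 N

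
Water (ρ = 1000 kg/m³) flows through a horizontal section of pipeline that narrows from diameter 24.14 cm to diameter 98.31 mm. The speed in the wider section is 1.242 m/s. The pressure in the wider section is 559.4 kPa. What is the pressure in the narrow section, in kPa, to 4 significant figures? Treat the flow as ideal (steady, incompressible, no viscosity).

P₂ ≈ 532.1 kPa

The volume flow rate is constant, so v₂ = (A₁/A₂)v₁ = (457.7/75.91)·1.242 = 7.489 m/s.
Along the horizontal streamline, P + ½ρv² is constant.
P₂ = P₁ − ½ρ(v₂² − v₁²) = 559400 − ½·1000·(7.489² − 1.242²) = 559400 − 27270 = 532100 Pa.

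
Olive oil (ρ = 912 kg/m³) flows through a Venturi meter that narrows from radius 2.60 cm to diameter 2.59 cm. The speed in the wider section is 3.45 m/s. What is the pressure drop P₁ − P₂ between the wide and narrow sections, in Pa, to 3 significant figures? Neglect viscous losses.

ΔP ≈ 82800 Pa

By continuity, v₂ = v₁·A₁/A₂ = 3.45·(21.2/5.27) = 13.9 m/s.
Bernoulli (h₁ = h₂): P₁ − P₂ = ½ρ(v₂² − v₁²).
P₁ − P₂ = ½·912·(13.9² − 3.45²) = ½·912·181 = 82800 Pa.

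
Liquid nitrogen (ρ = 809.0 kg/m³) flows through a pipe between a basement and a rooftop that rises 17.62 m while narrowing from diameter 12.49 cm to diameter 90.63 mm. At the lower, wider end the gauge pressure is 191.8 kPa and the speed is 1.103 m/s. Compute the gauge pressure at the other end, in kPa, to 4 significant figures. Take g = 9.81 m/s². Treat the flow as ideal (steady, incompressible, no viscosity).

P₂ = 50.68 kPa

Mass conservation (A₁v₁ = A₂v₂) gives v₂ = 1.103 × 122.5/64.51 = 2.095 m/s.
Energy conservation along the streamline gives P₂ = P₁ − ½ρ(v₂² − v₁²) − ρg(h₂ − h₁).
P₂ = 191800 + ½·809.0·(1.103² − 2.095²) − 809.0·9.81·(+17.62) = 191800 + (-1283) − (139800) = 50680 Pa.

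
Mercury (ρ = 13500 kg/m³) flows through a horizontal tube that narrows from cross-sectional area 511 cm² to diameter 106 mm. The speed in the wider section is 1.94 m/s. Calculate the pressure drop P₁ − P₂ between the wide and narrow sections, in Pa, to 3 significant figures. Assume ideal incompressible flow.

Continuity gives A₁v₁ = A₂v₂, so v₂ = (511 cm²)/(88.2 cm²) × 1.94 m/s = 11.2 m/s.
With no height change, Bernoulli's equation is P₁ + ½ρv₁² = P₂ + ½ρv₂².
P₁ − P₂ = ½·13500·(11.2² − 1.94²) = ½·13500·122 = 826000 Pa.

826000 Pa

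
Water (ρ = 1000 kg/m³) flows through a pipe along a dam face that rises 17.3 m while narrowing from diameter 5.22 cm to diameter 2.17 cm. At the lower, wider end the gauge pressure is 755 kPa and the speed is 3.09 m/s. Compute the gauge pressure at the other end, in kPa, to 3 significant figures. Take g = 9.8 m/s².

P₂ ≈ 430 kPa

Mass conservation (A₁v₁ = A₂v₂) gives v₂ = 3.09 × 21.4/3.70 = 17.9 m/s.
Energy conservation along the streamline gives P₂ = P₁ − ½ρ(v₂² − v₁²) − ρg(h₂ − h₁).
P₂ = 755000 + ½·1000·(3.09² − 17.9²) − 1000·9.8·(+17.3) = 755000 + (-155000) − (170000) = 430000 Pa.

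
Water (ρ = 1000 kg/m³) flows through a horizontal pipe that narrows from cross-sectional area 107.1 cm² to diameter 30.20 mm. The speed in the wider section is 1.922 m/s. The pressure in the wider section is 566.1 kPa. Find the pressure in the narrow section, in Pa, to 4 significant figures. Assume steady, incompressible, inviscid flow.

P₂ ≈ 155000 Pa

Continuity gives A₁v₁ = A₂v₂, so v₂ = (107.1 cm²)/(7.163 cm²) × 1.922 m/s = 28.74 m/s.
The pipe is horizontal, so Bernoulli reduces to P₁ + ½ρv₁² = P₂ + ½ρv₂².
P₂ = P₁ − ½ρ(v₂² − v₁²) = 566100 − ½·1000·(28.74² − 1.922²) = 566100 − 411100 = 155000 Pa.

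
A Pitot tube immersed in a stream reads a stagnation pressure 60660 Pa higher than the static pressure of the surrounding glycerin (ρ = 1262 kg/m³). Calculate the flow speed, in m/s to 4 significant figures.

Bernoulli between the free stream and the stagnation point: ½ρv² = P_stag − P_static.
v = √(2ΔP/ρ) = √(2·60660/1262) = 9.805 m/s.

v ≈ 9.805 m/s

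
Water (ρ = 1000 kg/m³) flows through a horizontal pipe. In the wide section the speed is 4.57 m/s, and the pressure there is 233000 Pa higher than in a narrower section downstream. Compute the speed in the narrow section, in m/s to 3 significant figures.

v₂ ≈ 22.1 m/s

Along the level pipe P + ½ρv² is conserved, hence v₂² = v₁² + 2(P₁ − P₂)/ρ.
v₂ = √(4.57² + 2·233000/1000) = √(20.9 + 466) = 22.1 m/s.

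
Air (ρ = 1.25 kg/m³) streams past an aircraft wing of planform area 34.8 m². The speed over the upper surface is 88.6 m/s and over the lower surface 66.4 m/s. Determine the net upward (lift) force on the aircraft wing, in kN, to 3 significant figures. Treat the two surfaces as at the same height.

With equal heights on the two surfaces, Bernoulli gives P_lower − P_upper = ½ρ(v_upper² − v_lower²).
ΔP = ½·1.25·(88.6² − 66.4²) = 2150 Pa.
Lift = ΔP · A = 2150 × 34.8 = 74800 N.

74.8 kN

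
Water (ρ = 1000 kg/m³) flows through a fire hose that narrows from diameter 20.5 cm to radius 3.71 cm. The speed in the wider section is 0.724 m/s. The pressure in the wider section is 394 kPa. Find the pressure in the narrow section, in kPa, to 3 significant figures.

Continuity gives A₁v₁ = A₂v₂, so v₂ = (330 cm²)/(43.2 cm²) × 0.724 m/s = 5.53 m/s.
The pipe is horizontal, so Bernoulli reduces to P₁ + ½ρv₁² = P₂ + ½ρv₂².
P₂ = P₁ − ½ρ(v₂² − v₁²) = 394000 − ½·1000·(5.53² − 0.724²) = 394000 − 15000 = 379000 Pa.

379 kPa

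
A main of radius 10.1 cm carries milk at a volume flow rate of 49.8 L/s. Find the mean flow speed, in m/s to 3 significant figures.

v ≈ 1.55 m/s

Q = 49.8 L/s = 0.0498 m³/s.
v = Q/A = 0.0498 / 0.0320 = 1.55 m/s.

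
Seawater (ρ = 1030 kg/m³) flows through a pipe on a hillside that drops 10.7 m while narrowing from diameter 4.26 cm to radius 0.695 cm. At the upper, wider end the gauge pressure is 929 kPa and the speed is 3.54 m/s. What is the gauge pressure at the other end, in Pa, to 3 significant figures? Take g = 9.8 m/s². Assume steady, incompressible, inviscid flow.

P₂ ≈ 474000 Pa

By continuity, v₂ = v₁·A₁/A₂ = 3.54·(14.3/1.52) = 33.3 m/s.
Energy conservation along the streamline gives P₂ = P₁ − ½ρ(v₂² − v₁²) − ρg(h₂ − h₁).
P₂ = 929000 + ½·1030·(3.54² − 33.3²) − 1030·9.8·(−10.7) = 929000 + (-563000) − (-108000) = 474000 Pa.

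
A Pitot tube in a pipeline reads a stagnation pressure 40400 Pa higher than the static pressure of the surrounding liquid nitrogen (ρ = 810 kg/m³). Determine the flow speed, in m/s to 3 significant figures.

At the stagnation point the flow is brought to rest, so Bernoulli gives P_stag − P_static = ½ρv².
v = √(2ΔP/ρ) = √(2·40400/810) = 9.99 m/s.

v ≈ 9.99 m/s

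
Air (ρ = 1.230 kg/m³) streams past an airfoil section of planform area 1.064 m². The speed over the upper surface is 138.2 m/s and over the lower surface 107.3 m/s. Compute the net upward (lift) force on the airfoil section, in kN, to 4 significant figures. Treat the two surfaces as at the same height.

The faster flow above has the lower pressure; Bernoulli (same height) gives ΔP = ½ρ(v_up² − v_low²).
ΔP = ½·1.230·(138.2² − 107.3²) = 4665 Pa.
Lift = ΔP · A = 4665 × 1.064 = 4964 N.

F ≈ 4.964 kN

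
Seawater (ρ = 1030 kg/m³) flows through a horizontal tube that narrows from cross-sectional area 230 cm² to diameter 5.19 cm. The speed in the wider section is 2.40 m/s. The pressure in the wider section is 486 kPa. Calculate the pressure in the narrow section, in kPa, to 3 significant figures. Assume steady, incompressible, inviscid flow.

P₂ = 138 kPa

Mass conservation (A₁v₁ = A₂v₂) gives v₂ = 2.40 × 230/21.2 = 26.1 m/s.
Along the horizontal streamline, P + ½ρv² is constant.
P₂ = P₁ − ½ρ(v₂² − v₁²) = 486000 − ½·1030·(26.1² − 2.40²) = 486000 − 348000 = 138000 Pa.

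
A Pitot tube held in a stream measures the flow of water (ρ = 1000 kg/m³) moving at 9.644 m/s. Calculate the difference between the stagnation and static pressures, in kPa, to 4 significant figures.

ΔP ≈ 46.50 kPa

Bernoulli between the free stream and the stagnation point: ½ρv² = P_stag − P_static.
ΔP = ½·1000·9.644² = 46500 Pa.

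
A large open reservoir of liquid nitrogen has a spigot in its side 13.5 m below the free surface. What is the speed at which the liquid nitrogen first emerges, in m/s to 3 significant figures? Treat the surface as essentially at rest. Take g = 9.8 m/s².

With the surface at rest and both surface and jet at atmospheric pressure, Bernoulli gives ρg h = ½ρv², so v = √(2gh) = √(2·9.8·13.5) = 16.3 m/s.

v ≈ 16.3 m/s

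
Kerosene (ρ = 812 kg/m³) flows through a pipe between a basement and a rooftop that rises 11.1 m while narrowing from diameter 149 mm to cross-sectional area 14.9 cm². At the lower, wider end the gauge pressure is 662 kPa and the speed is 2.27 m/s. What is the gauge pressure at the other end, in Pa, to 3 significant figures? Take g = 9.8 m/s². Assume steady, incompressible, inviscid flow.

The volume flow rate is constant, so v₂ = (A₁/A₂)v₁ = (174/14.9)·2.27 = 26.6 m/s.
Bernoulli: P₁ + ½ρv₁² + ρg h₁ = P₂ + ½ρv₂² + ρg h₂, so P₂ = P₁ + ½ρ(v₁² − v₂²) − ρg(h₂ − h₁).
P₂ = 662000 + ½·812·(2.27² − 26.6²) − 812·9.8·(+11.1) = 662000 + (-284000) − (88300) = 289000 Pa.

P₂ ≈ 289000 Pa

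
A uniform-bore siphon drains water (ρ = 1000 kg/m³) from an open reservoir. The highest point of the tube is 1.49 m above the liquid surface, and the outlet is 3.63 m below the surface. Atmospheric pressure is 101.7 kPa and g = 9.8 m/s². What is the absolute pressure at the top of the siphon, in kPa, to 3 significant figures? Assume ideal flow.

51.5 kPa

From the surface to the outlet (both open to atmosphere, surface at rest): v = √(2g·h_out) = √(2·9.8·3.63) = 8.43 m/s.
The bore is uniform, so the speed at the crest is the same v. Bernoulli surface→crest: P_atm = P_top + ½ρv² + ρg·h_top.
P_top = 101700 − ½·1000·8.43² − 1000·9.8·1.49 = 51500 Pa.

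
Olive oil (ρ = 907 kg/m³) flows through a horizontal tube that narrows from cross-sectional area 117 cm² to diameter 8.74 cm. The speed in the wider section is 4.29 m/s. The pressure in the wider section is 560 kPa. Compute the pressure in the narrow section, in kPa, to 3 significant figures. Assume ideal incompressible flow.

P₂ ≈ 537 kPa

Mass conservation (A₁v₁ = A₂v₂) gives v₂ = 4.29 × 117/60.0 = 8.37 m/s.
With no height change, Bernoulli's equation is P₁ + ½ρv₁² = P₂ + ½ρv₂².
P₂ = P₁ − ½ρ(v₂² − v₁²) = 560000 − ½·907·(8.37² − 4.29²) = 560000 − 23400 = 537000 Pa.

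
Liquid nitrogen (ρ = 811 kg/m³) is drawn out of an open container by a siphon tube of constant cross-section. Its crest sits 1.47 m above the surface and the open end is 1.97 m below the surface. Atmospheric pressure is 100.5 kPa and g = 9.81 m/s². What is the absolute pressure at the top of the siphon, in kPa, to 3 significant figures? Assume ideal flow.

P_top = 73.1 kPa

The outlet speed comes from Torricelli: v = √(2g·1.97) = 6.22 m/s.
With constant cross-section the crest speed equals v; applying Bernoulli from the surface up to the crest, P_top = P_atm − ½ρv² − ρg·h_top.
P_top = 100500 − ½·811·6.22² − 811·9.81·1.47 = 73100 Pa.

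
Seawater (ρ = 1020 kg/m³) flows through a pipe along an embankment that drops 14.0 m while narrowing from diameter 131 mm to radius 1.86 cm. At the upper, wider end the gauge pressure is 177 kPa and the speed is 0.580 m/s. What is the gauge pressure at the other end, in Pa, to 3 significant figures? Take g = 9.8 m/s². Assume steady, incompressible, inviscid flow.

Mass conservation (A₁v₁ = A₂v₂) gives v₂ = 0.580 × 135/10.9 = 7.19 m/s.
Bernoulli: P₁ + ½ρv₁² + ρg h₁ = P₂ + ½ρv₂² + ρg h₂, so P₂ = P₁ + ½ρ(v₁² − v₂²) − ρg(h₂ − h₁).
P₂ = 177000 + ½·1020·(0.580² − 7.19²) − 1020·9.8·(−14.0) = 177000 + (-26200) − (-140000) = 291000 Pa.

291000 Pa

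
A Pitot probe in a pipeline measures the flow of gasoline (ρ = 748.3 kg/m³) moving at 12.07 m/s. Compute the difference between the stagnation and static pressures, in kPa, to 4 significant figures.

Bernoulli between the free stream and the stagnation point: ½ρv² = P_stag − P_static.
ΔP = ½·748.3·12.07² = 54510 Pa.

ΔP ≈ 54.51 kPa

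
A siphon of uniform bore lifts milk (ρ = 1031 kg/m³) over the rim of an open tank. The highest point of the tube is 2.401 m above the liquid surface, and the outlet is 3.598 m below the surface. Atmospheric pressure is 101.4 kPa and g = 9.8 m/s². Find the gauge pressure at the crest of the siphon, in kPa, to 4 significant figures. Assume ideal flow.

Bernoulli surface→outlet gives ½v² = g·h_out, so v = √(2·9.8·3.598) = 8.398 m/s.
With constant cross-section the crest speed equals v; applying Bernoulli from the surface up to the crest, P_top = P_atm − ½ρv² − ρg·h_top.
P_top = 101400 − ½·1031·8.398² − 1031·9.8·2.401 = 40790 Pa. So P_gauge = P_top − P_atm = -60610 Pa.

P_gauge = -60.61 kPa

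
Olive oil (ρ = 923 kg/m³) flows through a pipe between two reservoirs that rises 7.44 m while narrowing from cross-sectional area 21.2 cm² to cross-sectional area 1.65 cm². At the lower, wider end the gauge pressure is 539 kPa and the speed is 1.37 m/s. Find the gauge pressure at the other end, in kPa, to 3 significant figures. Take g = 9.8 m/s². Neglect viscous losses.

By continuity, v₂ = v₁·A₁/A₂ = 1.37·(21.2/1.65) = 17.6 m/s.
Energy conservation along the streamline gives P₂ = P₁ − ½ρ(v₂² − v₁²) − ρg(h₂ − h₁).
P₂ = 539000 + ½·923·(1.37² − 17.6²) − 923·9.8·(+7.44) = 539000 + (-142000) − (67300) = 330000 Pa.

P₂ ≈ 330 kPa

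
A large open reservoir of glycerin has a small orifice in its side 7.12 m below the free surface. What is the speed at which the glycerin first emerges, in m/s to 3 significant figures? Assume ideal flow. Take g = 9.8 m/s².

v = 11.8 m/s

Torricelli's result v = √(2gh) gives v = √(2·9.8·7.12) = 11.8 m/s.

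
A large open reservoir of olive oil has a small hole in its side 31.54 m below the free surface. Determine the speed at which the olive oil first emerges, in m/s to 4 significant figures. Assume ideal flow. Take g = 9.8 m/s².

Torricelli's result v = √(2gh) gives v = √(2·9.8·31.54) = 24.86 m/s.

v = 24.86 m/s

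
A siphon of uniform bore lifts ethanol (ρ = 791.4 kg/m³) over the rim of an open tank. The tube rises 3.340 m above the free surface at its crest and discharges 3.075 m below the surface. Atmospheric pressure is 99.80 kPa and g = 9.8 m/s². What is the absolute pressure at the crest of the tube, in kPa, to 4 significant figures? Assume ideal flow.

Bernoulli surface→outlet gives ½v² = g·h_out, so v = √(2·9.8·3.075) = 7.763 m/s.
Continuity keeps v the same throughout the tube; from surface to crest, P_atm + 0 = P_top + ½ρv² + ρg·h_top.
P_top = 99800 − ½·791.4·7.763² − 791.4·9.8·3.340 = 50050 Pa.

P_top ≈ 50.05 kPa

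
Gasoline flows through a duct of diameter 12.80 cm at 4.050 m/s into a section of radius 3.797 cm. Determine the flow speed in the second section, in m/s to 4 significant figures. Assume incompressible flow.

Mass conservation (A₁v₁ = A₂v₂) gives v₂ = 4.050 × 128.7/45.29 = 11.51 m/s.

v₂ ≈ 11.51 m/s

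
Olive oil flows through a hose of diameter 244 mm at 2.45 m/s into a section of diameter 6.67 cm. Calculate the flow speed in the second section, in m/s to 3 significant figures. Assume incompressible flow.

Continuity gives A₁v₁ = A₂v₂, so v₂ = (468 cm²)/(34.9 cm²) × 2.45 m/s = 32.8 m/s.

v₂ = 32.8 m/s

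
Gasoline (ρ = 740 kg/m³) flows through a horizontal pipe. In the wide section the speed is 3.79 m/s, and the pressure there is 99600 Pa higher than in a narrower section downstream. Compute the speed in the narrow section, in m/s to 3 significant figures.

v₂ = 16.8 m/s

Along the level pipe P + ½ρv² is conserved, hence v₂² = v₁² + 2(P₁ − P₂)/ρ.
v₂ = √(3.79² + 2·99600/740) = √(14.4 + 269) = 16.8 m/s.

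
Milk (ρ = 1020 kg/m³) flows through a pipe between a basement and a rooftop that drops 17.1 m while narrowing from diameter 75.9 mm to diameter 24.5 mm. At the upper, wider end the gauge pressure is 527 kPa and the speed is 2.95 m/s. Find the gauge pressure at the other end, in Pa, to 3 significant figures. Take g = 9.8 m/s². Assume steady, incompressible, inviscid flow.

294000 Pa

By continuity, v₂ = v₁·A₁/A₂ = 2.95·(45.2/4.71) = 28.3 m/s.
Applying Bernoulli between the two ends and solving for P₂: P₂ = P₁ + ½ρ(v₁² − v₂²) − ρgΔh.
P₂ = 527000 + ½·1020·(2.95² − 28.3²) − 1020·9.8·(−17.1) = 527000 + (-404000) − (-171000) = 294000 Pa.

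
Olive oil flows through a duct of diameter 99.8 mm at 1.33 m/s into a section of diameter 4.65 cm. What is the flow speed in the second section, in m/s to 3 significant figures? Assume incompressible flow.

v₂ ≈ 6.13 m/s

The volume flow rate is constant, so v₂ = (A₁/A₂)v₁ = (78.2/17.0)·1.33 = 6.13 m/s.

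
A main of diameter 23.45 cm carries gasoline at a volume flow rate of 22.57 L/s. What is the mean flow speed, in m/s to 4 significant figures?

Q = 22.57 L/s = 0.02257 m³/s.
v = Q/A = 0.02257 / 0.04319 = 0.5226 m/s.

v = 0.5226 m/s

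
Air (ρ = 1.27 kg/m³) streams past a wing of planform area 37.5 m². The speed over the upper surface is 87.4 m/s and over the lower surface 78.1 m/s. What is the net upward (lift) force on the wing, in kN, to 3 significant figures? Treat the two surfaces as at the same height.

F ≈ 36.7 kN

The faster flow above has the lower pressure; Bernoulli (same height) gives ΔP = ½ρ(v_up² − v_low²).
ΔP = ½·1.27·(87.4² − 78.1²) = 977 Pa.
Lift = ΔP · A = 977 × 37.5 = 36700 N.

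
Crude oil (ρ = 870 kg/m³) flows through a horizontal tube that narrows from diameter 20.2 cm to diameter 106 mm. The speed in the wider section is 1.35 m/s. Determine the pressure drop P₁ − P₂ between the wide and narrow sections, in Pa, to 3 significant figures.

9660 Pa

The volume flow rate is constant, so v₂ = (A₁/A₂)v₁ = (320/88.2)·1.35 = 4.90 m/s.
Along the horizontal streamline, P + ½ρv² is constant.
P₁ − P₂ = ½·870·(4.90² − 1.35²) = ½·870·22.2 = 9660 Pa.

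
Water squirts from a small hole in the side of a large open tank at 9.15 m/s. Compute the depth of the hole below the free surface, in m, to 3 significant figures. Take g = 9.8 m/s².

For a small hole in a large open tank, ½v² = gh, giving h = v²/(2g).
h = 9.15²/(2·9.8) = 83.7/19.60 = 4.27 m.

4.27 m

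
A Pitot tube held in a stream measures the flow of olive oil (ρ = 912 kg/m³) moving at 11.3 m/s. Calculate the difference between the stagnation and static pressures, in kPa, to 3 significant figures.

The dynamic pressure equals the rise in static pressure at the stagnation point: ΔP = ½ρv².
ΔP = ½·912·11.3² = 58200 Pa.

ΔP ≈ 58.2 kPa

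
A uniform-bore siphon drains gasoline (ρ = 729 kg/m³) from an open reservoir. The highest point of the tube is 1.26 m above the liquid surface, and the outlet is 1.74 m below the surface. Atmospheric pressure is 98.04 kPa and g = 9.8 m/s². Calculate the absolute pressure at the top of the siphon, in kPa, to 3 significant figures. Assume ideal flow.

76.6 kPa

Bernoulli surface→outlet gives ½v² = g·h_out, so v = √(2·9.8·1.74) = 5.84 m/s.
The bore is uniform, so the speed at the crest is the same v. Bernoulli surface→crest: P_atm = P_top + ½ρv² + ρg·h_top.
P_top = 98040 − ½·729·5.84² − 729·9.8·1.26 = 76600 Pa.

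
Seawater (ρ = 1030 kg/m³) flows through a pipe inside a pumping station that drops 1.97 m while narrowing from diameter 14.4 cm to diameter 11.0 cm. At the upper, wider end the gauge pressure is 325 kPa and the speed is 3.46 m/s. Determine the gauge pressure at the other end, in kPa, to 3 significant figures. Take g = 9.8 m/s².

Mass conservation (A₁v₁ = A₂v₂) gives v₂ = 3.46 × 163/95.0 = 5.93 m/s.
Bernoulli: P₁ + ½ρv₁² + ρg h₁ = P₂ + ½ρv₂² + ρg h₂, so P₂ = P₁ + ½ρ(v₁² − v₂²) − ρg(h₂ − h₁).
P₂ = 325000 + ½·1030·(3.46² − 5.93²) − 1030·9.8·(−1.97) = 325000 + (-11900) − (-19900) = 333000 Pa.

P₂ ≈ 333 kPa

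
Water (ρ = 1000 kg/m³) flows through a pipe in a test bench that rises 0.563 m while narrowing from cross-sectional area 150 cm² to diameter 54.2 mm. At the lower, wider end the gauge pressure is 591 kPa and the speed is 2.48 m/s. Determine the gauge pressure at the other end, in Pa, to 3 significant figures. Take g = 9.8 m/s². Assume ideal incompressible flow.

P₂ ≈ 459000 Pa

Mass conservation (A₁v₁ = A₂v₂) gives v₂ = 2.48 × 150/23.1 = 16.1 m/s.
Bernoulli: P₁ + ½ρv₁² + ρg h₁ = P₂ + ½ρv₂² + ρg h₂, so P₂ = P₁ + ½ρ(v₁² − v₂²) − ρg(h₂ − h₁).
P₂ = 591000 + ½·1000·(2.48² − 16.1²) − 1000·9.8·(+0.563) = 591000 + (-127000) − (5520) = 459000 Pa.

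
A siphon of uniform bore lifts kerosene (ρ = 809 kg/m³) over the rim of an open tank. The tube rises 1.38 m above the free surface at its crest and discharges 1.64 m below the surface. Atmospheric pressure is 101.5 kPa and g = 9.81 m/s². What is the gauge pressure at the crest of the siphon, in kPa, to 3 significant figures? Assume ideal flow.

The outlet speed comes from Torricelli: v = √(2g·1.64) = 5.67 m/s.
The bore is uniform, so the speed at the crest is the same v. Bernoulli surface→crest: P_atm = P_top + ½ρv² + ρg·h_top.
P_top = 101500 − ½·809·5.67² − 809·9.81·1.38 = 77500 Pa. So P_gauge = P_top − P_atm = -24000 Pa.

-24.0 kPa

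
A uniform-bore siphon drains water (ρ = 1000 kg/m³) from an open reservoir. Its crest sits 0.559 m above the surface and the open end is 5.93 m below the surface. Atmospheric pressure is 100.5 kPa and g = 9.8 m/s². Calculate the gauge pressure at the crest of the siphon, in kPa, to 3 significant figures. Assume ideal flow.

P_gauge ≈ -63.6 kPa

The outlet speed comes from Torricelli: v = √(2g·5.93) = 10.8 m/s.
The bore is uniform, so the speed at the crest is the same v. Bernoulli surface→crest: P_atm = P_top + ½ρv² + ρg·h_top.
P_top = 100500 − ½·1000·10.8² − 1000·9.8·0.559 = 36900 Pa. So P_gauge = P_top − P_atm = -63600 Pa.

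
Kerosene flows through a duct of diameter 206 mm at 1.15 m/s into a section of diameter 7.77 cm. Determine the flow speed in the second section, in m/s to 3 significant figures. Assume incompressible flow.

v₂ = 8.08 m/s

Continuity gives A₁v₁ = A₂v₂, so v₂ = (333 cm²)/(47.4 cm²) × 1.15 m/s = 8.08 m/s.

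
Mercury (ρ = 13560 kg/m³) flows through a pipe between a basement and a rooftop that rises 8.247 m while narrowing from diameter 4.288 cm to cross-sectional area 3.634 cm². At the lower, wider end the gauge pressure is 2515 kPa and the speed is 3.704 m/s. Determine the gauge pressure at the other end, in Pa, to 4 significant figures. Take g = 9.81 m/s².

Continuity gives A₁v₁ = A₂v₂, so v₂ = (14.44 cm²)/(3.634 cm²) × 3.704 m/s = 14.72 m/s.
Applying Bernoulli between the two ends and solving for P₂: P₂ = P₁ + ½ρ(v₁² − v₂²) − ρgΔh.
P₂ = 2515000 + ½·13560·(3.704² − 14.72²) − 13560·9.81·(+8.247) = 2515000 + (-1376000) − (1097000) = 42040 Pa.

42040 Pa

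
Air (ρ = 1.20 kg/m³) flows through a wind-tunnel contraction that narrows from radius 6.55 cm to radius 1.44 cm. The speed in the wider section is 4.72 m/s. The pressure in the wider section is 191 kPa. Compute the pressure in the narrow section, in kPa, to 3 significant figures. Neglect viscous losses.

P₂ ≈ 185 kPa

Continuity gives A₁v₁ = A₂v₂, so v₂ = (135 cm²)/(6.51 cm²) × 4.72 m/s = 97.7 m/s.
With no height change, Bernoulli's equation is P₁ + ½ρv₁² = P₂ + ½ρv₂².
P₂ = P₁ − ½ρ(v₂² − v₁²) = 191000 − ½·1.20·(97.7² − 4.72²) = 191000 − 5710 = 185000 Pa.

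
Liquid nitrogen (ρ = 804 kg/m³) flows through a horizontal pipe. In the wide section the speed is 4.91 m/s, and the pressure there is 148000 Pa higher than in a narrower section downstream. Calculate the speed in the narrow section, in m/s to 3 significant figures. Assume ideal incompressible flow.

With h₁ = h₂, rearranging Bernoulli gives v₂ = √(v₁² + 2ΔP/ρ).
v₂ = √(4.91² + 2·148000/804) = √(24.1 + 368) = 19.8 m/s.

v₂ = 19.8 m/s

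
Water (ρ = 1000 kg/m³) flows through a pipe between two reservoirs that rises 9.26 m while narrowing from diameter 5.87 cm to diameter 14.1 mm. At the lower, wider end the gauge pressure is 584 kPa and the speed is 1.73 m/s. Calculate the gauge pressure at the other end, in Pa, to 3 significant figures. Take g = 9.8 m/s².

45200 Pa

Mass conservation (A₁v₁ = A₂v₂) gives v₂ = 1.73 × 27.1/1.56 = 30.0 m/s.
Energy conservation along the streamline gives P₂ = P₁ − ½ρ(v₂² − v₁²) − ρg(h₂ − h₁).
P₂ = 584000 + ½·1000·(1.73² − 30.0²) − 1000·9.8·(+9.26) = 584000 + (-448000) − (90700) = 45200 Pa.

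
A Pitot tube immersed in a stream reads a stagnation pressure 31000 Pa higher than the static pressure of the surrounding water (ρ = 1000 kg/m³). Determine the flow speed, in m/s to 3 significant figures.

v ≈ 7.87 m/s

At the stagnation point the flow is brought to rest, so Bernoulli gives P_stag − P_static = ½ρv².
v = √(2ΔP/ρ) = √(2·31000/1000) = 7.87 m/s.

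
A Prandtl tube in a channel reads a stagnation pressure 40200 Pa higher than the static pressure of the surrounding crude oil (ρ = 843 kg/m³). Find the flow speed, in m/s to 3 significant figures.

At the stagnation point the flow is brought to rest, so Bernoulli gives P_stag − P_static = ½ρv².
v = √(2ΔP/ρ) = √(2·40200/843) = 9.77 m/s.

v = 9.77 m/s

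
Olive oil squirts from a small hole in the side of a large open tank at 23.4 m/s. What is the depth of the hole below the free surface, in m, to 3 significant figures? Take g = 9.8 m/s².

h ≈ 27.9 m

For a small hole in a large open tank, ½v² = gh, giving h = v²/(2g).
h = 23.4²/(2·9.8) = 548/19.60 = 27.9 m.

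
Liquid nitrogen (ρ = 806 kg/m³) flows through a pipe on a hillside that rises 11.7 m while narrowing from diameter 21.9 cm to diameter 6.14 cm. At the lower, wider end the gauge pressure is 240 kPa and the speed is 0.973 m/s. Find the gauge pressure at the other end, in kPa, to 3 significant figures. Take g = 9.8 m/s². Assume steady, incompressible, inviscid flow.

Continuity gives A₁v₁ = A₂v₂, so v₂ = (377 cm²)/(29.6 cm²) × 0.973 m/s = 12.4 m/s.
Bernoulli: P₁ + ½ρv₁² + ρg h₁ = P₂ + ½ρv₂² + ρg h₂, so P₂ = P₁ + ½ρ(v₁² − v₂²) − ρg(h₂ − h₁).
P₂ = 240000 + ½·806·(0.973² − 12.4²) − 806·9.8·(+11.7) = 240000 + (-61400) − (92400) = 86200 Pa.

P₂ ≈ 86.2 kPa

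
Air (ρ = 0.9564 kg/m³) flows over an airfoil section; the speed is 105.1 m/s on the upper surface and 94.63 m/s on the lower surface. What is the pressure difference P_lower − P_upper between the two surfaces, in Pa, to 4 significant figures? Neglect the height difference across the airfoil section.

ΔP ≈ 1000.0 Pa

With negligible Δh, P + ½ρv² is constant, so P_low − P_up = ½ρ(v_up² − v_low²).
ΔP = ½·0.9564·(105.1² − 94.63²) = 1000.0 Pa.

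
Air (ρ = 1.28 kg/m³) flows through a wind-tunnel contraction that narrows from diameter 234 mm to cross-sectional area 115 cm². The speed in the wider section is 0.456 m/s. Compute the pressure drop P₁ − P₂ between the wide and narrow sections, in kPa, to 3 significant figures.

ΔP = 0.00173 kPa

The volume flow rate is constant, so v₂ = (A₁/A₂)v₁ = (430/115)·0.456 = 1.71 m/s.
Along the horizontal streamline, P + ½ρv² is constant.
P₁ − P₂ = ½·1.28·(1.71² − 0.456²) = ½·1.28·2.70 = 1.73 Pa.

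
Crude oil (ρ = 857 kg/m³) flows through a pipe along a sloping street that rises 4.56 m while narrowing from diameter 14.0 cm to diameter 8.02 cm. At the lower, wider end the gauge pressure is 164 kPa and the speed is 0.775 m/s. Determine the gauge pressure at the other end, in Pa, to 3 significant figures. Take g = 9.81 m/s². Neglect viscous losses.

By continuity, v₂ = v₁·A₁/A₂ = 0.775·(154/50.5) = 2.36 m/s.
Bernoulli: P₁ + ½ρv₁² + ρg h₁ = P₂ + ½ρv₂² + ρg h₂, so P₂ = P₁ + ½ρ(v₁² − v₂²) − ρg(h₂ − h₁).
P₂ = 164000 + ½·857·(0.775² − 2.36²) − 857·9.81·(+4.56) = 164000 + (-2130) − (38300) = 124000 Pa.

124000 Pa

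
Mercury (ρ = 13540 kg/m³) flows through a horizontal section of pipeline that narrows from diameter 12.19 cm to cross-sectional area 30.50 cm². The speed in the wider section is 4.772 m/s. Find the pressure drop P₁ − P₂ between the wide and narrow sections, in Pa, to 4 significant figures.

By continuity, v₂ = v₁·A₁/A₂ = 4.772·(116.7/30.50) = 18.26 m/s.
The pipe is horizontal, so Bernoulli reduces to P₁ + ½ρv₁² = P₂ + ½ρv₂².
P₁ − P₂ = ½·13540·(18.26² − 4.772²) = ½·13540·310.7 = 2103000 Pa.

ΔP ≈ 2103000 Pa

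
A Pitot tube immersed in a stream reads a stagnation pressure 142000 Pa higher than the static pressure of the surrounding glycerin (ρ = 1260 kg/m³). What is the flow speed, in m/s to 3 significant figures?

15.0 m/s

Bernoulli between the free stream and the stagnation point: ½ρv² = P_stag − P_static.
v = √(2ΔP/ρ) = √(2·142000/1260) = 15.0 m/s.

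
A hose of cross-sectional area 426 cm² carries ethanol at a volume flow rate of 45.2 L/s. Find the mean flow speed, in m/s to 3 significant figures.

Q = 45.2 L/s = 0.0452 m³/s.
v = Q/A = 0.0452 / 0.0426 = 1.06 m/s.

1.06 m/s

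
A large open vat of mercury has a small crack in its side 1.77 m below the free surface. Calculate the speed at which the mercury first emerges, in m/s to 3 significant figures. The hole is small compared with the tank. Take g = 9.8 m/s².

5.89 m/s

The surface is effectively still and both ends are open, so ½v² = gh and v = √(2·9.8·1.77) = 5.89 m/s.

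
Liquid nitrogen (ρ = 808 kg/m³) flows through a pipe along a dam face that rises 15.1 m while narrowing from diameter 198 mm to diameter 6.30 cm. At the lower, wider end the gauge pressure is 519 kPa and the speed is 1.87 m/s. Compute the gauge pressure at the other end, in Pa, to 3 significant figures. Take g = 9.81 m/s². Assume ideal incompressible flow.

The volume flow rate is constant, so v₂ = (A₁/A₂)v₁ = (308/31.2)·1.87 = 18.5 m/s.
Energy conservation along the streamline gives P₂ = P₁ − ½ρ(v₂² − v₁²) − ρg(h₂ − h₁).
P₂ = 519000 + ½·808·(1.87² − 18.5²) − 808·9.81·(+15.1) = 519000 + (-136000) − (120000) = 263000 Pa.

P₂ ≈ 263000 Pa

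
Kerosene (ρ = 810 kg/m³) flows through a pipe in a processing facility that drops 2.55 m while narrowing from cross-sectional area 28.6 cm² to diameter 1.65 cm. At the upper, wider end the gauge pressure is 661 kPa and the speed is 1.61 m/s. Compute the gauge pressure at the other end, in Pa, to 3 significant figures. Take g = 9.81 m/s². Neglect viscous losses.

P₂ ≈ 495000 Pa

The volume flow rate is constant, so v₂ = (A₁/A₂)v₁ = (28.6/2.14)·1.61 = 21.5 m/s.
Bernoulli: P₁ + ½ρv₁² + ρg h₁ = P₂ + ½ρv₂² + ρg h₂, so P₂ = P₁ + ½ρ(v₁² − v₂²) − ρg(h₂ − h₁).
P₂ = 661000 + ½·810·(1.61² − 21.5²) − 810·9.81·(−2.55) = 661000 + (-187000) − (-20300) = 495000 Pa.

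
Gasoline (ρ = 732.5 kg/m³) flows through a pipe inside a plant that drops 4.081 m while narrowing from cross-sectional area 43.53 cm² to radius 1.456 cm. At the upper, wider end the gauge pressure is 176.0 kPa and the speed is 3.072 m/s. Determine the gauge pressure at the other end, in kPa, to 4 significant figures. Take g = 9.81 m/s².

P₂ ≈ 61.13 kPa

By continuity, v₂ = v₁·A₁/A₂ = 3.072·(43.53/6.660) = 20.08 m/s.
Energy conservation along the streamline gives P₂ = P₁ − ½ρ(v₂² − v₁²) − ρg(h₂ − h₁).
P₂ = 176000 + ½·732.5·(3.072² − 20.08²) − 732.5·9.81·(−4.081) = 176000 + (-144200) − (-29330) = 61130 Pa.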